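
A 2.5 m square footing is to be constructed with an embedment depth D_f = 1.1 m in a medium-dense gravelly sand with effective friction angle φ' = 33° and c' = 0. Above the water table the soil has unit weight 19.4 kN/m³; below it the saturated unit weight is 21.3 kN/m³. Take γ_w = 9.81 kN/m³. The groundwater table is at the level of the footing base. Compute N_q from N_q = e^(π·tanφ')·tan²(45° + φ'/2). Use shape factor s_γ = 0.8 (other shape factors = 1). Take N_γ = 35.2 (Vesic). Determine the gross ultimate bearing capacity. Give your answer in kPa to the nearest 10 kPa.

q_ult ≈ 960 kPa

tan33° = 0.6494, so N_q = e^(π×0.6494)·tan²(61.5°) = 7.692 × 3.392 = 26.09.
Overburden at base level: q = 19.4 × 1.1 = 21.34 kPa.
Below the base the soil is submerged, so the ½γBN_γ term uses γ' = 21.3 − 9.81 = 11.49 kN/m³.
Surcharge term q·N_q = 21.34 × 26.092 = 556.8 kPa; self-weight term 0.5·γ·B·N_γ·s_γ = 0.5 × 11.49 × 2.5 × 35.2 × 0.8 = 404.45 kPa.
q_ult = 556.8 + 404.45 = 961.25 kPa.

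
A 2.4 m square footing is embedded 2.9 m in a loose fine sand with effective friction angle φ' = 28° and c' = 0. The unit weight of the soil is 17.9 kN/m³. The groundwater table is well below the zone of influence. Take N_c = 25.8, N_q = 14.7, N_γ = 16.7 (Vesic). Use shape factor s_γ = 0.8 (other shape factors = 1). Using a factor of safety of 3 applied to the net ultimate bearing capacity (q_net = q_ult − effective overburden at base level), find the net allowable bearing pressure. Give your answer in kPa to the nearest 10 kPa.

q_all(net) ≈ 330 kPa

Effective surcharge at the founding depth q = γ·D_f = 17.9 × 2.9 = 51.91 kPa.
q_ult = q·N_q + 0.5·γ·B·N_γ·s_γ
     = 51.91 × 14.7 + 0.5 × 17.9 × 2.4 × 16.7 × 0.8
     = 763.08 + 286.97 = 1050 kPa.
Net ultimate: q_net = 1050 − 51.91 = 998.14 kPa.
q_all(net) = 998.14 / 3 = 332.71 kPa.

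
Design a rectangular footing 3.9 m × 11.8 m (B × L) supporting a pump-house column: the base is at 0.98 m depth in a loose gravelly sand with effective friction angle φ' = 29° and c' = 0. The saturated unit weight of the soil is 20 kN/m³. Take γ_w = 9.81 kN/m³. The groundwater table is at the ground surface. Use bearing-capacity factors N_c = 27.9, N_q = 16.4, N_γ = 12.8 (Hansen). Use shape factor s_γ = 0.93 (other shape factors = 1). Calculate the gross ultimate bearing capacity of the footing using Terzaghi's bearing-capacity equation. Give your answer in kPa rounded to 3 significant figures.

Water table at ground surface, so effective unit weight γ' = 20 − 9.81 = 10.19 kN/m³ is used throughout; overburden q = 10.19 × 0.98 = 9.9862 kPa; the same γ' applies in the ½γBN_γ term.
Surcharge term q·N_q = 9.9862 × 16.4 = 163.77 kPa; self-weight term 0.5·γ·B·N_γ·s_γ = 0.5 × 10.19 × 3.9 × 12.8 × 0.93 = 236.54 kPa.
q_ult = 163.77 + 236.54 = 400.31 kPa.

q_ult ≈ 400 kPa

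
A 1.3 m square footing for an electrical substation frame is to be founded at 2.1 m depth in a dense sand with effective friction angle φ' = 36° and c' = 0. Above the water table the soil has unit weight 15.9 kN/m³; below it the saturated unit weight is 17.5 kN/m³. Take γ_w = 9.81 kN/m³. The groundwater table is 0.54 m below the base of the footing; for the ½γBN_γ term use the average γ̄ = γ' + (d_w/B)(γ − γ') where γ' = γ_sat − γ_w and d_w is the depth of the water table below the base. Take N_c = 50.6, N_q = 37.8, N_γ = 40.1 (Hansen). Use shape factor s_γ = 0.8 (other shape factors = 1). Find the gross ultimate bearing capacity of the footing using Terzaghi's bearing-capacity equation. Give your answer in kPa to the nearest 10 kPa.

Overburden at base level: q = 15.9 × 2.1 = 33.39 kPa.
The water table is 0.54 m below the base (< B = 1.3 m), so the ½γBN_γ term uses γ̄ = γ' + (d_w/B)(γ − γ') = 7.69 + (0.54/1.3)(15.9 − 7.69) = 11.1 kN/m³.
Surcharge term q·N_q = 33.39 × 37.8 = 1262.1 kPa; self-weight term 0.5·γ·B·N_γ·s_γ = 0.5 × 11.1 × 1.3 × 40.1 × 0.8 = 231.46 kPa.
q_ult = 1262.1 + 231.46 = 1493.6 kPa.

q_ult ≈ 1490 kPa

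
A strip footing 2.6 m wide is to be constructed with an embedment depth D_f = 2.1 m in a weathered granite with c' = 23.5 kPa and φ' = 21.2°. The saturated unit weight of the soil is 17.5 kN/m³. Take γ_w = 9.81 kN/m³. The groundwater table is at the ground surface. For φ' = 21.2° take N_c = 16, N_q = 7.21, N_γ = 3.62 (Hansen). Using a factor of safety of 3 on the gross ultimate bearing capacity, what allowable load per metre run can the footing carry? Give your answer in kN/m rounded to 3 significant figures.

γ' = 17.5 − 9.81 = 7.69 kN/m³ (submerged throughout). q = 7.69 × 2.1 = 16.149 kPa; the same γ' applies in the ½γBN_γ term.
c·N_c = 23.5 × 16 = 376 kPa
q·N_q = 16.149 × 7.21 = 116.43 kPa
0.5·γ·B·N_γ = 0.5 × 7.69 × 2.6 × 3.62 = 36.189 kPa
q_ult = 376 + 116.43 + 36.189 = 528.62 kPa.
Gross allowable pressure q_all = 528.62 / 3 = 176.21 kPa.
Allowable wall load = q_all × B = 176.21 × 2.6 = 458.14 kN per metre run.

≈ 458 kN/m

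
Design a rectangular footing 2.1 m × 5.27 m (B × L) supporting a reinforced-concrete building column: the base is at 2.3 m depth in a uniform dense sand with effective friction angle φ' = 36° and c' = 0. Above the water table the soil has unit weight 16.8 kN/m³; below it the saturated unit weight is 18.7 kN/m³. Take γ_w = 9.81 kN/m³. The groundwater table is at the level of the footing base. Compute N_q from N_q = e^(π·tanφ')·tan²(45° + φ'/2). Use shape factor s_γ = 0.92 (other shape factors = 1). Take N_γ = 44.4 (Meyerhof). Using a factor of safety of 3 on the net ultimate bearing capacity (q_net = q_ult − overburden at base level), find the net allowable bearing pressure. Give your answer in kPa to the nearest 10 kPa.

q_all(net) ≈ 600 kPa

N_q = e^(π·tan36°)·tan²(63°) = 37.75.
Overburden at base level: q = 16.8 × 2.3 = 38.64 kPa.
Below the base the soil is submerged, so the ½γBN_γ term uses γ' = 18.7 − 9.81 = 8.89 kN/m³.
Surcharge term q·N_q = 38.64 × 37.752 = 1458.8 kPa; self-weight term 0.5·γ·B·N_γ·s_γ = 0.5 × 8.89 × 2.1 × 44.4 × 0.92 = 381.3 kPa.
q_ult = 1458.8 + 381.3 = 1840.1 kPa.
q_net = 1840.1 − 38.64 = 1801.4 kPa.
q_all(net) = 1801.4 / 3 = 600.47 kPa.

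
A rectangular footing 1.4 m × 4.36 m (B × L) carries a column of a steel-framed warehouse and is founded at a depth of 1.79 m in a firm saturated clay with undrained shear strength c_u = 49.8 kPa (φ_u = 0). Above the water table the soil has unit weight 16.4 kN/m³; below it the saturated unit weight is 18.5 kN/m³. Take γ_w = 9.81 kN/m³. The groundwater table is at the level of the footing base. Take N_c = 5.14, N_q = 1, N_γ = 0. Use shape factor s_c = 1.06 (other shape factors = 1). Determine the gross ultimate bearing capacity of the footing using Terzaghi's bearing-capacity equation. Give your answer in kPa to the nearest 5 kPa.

Overburden at base level: q = 16.4 × 1.79 = 29.356 kPa.
Cohesion term c·N_c·s_c = 49.8 × 5.14 × 1.06 = 271.33 kPa; surcharge term q·N_q = 29.356 × 1 = 29.356 kPa.
q_ult = 271.33 + 29.356 = 300.69 kPa.

q_ult ≈ 300 kPa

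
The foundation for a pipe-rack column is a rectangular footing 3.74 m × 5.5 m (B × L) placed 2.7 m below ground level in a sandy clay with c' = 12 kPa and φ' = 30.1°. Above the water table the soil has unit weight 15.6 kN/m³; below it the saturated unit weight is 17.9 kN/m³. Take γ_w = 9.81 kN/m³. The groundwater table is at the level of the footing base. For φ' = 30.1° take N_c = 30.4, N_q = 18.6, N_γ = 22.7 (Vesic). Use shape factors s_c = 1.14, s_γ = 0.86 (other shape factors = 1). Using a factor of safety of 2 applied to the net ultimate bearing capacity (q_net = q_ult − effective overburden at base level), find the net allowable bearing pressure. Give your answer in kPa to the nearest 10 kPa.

Overburden at base level: q = 15.6 × 2.7 = 42.12 kPa.
Below the base the soil is submerged, so the ½γBN_γ term uses γ' = 17.9 − 9.81 = 8.09 kN/m³.
Cohesion term c·N_c·s_c = 12 × 30.4 × 1.14 = 415.87 kPa; surcharge term q·N_q = 42.12 × 18.6 = 783.43 kPa; self-weight term 0.5·γ·B·N_γ·s_γ = 0.5 × 8.09 × 3.74 × 22.7 × 0.86 = 295.33 kPa.
q_ult = 415.87 + 783.43 + 295.33 = 1494.6 kPa.
Net ultimate: q_net = 1494.6 − 42.12 = 1452.5 kPa.
q_all(net) = 1452.5 / 2 = 726.26 kPa.

q_all(net) ≈ 730 kPa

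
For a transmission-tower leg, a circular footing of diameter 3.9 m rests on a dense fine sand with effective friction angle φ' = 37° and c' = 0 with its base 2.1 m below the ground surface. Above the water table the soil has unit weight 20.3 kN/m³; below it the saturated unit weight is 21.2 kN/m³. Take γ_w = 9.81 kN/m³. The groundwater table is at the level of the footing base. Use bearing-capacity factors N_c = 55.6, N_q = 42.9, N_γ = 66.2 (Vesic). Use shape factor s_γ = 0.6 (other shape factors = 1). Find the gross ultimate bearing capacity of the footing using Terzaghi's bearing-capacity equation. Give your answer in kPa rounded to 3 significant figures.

Overburden at base level: q = 20.3 × 2.1 = 42.63 kPa.
Below the base the soil is submerged, so the ½γBN_γ term uses γ' = 21.2 − 9.81 = 11.39 kN/m³.
Surcharge term q·N_q = 42.63 × 42.9 = 1828.8 kPa; self-weight term 0.5·γ·B·N_γ·s_γ = 0.5 × 11.39 × 3.9 × 66.2 × 0.6 = 882.2 kPa.
q_ult = 1828.8 + 882.2 = 2711 kPa.

q_ult ≈ 2710 kPa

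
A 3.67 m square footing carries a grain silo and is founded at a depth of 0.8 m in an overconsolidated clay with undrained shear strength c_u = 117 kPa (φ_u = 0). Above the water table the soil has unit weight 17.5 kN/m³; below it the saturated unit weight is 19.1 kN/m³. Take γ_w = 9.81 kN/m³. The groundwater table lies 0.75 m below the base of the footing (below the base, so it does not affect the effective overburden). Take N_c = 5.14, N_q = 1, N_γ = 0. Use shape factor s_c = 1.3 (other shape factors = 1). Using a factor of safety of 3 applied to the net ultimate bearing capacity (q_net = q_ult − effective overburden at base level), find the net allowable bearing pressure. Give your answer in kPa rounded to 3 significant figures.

q_all(net) ≈ 261 kPa

Overburden at base level: q = 17.5 × 0.8 = 14 kPa.
Cohesion term c·N_c·s_c = 117 × 5.14 × 1.3 = 781.79 kPa; surcharge term q·N_q = 14 × 1 = 14 kPa.
q_ult = 781.79 + 14 = 795.79 kPa.
Net ultimate: q_net = 795.79 − 14 = 781.79 kPa.
q_all(net) = 781.79 / 3 = 260.6 kPa.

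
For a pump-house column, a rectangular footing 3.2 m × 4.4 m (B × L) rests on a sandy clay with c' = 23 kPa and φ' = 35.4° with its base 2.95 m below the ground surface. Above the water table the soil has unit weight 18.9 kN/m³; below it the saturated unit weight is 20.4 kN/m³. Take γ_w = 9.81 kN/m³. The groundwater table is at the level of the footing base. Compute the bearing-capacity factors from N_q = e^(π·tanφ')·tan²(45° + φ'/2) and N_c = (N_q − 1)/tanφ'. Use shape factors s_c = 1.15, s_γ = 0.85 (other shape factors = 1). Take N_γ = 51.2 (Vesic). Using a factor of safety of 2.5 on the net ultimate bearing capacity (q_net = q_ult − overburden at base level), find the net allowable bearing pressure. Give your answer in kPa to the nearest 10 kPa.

N_q = e^(π·tan35.4°)·tan²(62.7°) = 35; N_c = (N_q − 1)/tanφ' = 47.84.
q = γ·D_f = 18.9 × 2.95 = 55.755 kPa.
For the ½γBN_γ term take γ' = 20.4 − 9.81 = 10.59 kN/m³ (soil below base is submerged).
c·N_c·s_c = 23 × 47.844 × 1.15 = 1265.5 kPa
q·N_q = 55.755 × 35.001 = 1951.5 kPa
0.5·γ·B·N_γ·s_γ = 0.5 × 10.59 × 3.2 × 51.2 × 0.85 = 737.4 kPa
q_ult = 1265.5 + 1951.5 + 737.4 = 3954.4 kPa.
q_net = 3954.4 − 55.755 = 3898.6 kPa.
q_all(net) = 3898.6 / 2.5 = 1559.4 kPa.

q_all(net) ≈ 1560 kPa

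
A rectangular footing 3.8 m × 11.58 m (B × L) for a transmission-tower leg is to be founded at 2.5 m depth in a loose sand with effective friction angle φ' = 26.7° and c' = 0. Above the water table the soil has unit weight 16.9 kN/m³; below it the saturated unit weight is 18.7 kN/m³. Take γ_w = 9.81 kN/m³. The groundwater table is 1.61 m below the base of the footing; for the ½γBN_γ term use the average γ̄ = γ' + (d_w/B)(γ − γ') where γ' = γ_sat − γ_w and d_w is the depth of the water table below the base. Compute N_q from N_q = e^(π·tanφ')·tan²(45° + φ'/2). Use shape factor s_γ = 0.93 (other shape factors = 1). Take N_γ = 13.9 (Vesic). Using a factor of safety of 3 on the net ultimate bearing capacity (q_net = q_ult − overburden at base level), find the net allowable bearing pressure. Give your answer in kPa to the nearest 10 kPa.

N_q = e^(π·tan26.7°)·tan²(58.35°) = 12.78.
Overburden at base level: q = 16.9 × 2.5 = 42.25 kPa.
The water table is 1.61 m below the base (< B = 3.8 m), so the ½γBN_γ term uses γ̄ = γ' + (d_w/B)(γ − γ') = 8.89 + (1.61/3.8)(16.9 − 8.89) = 12.284 kN/m³.
Surcharge term q·N_q = 42.25 × 12.778 = 539.88 kPa; self-weight term 0.5·γ·B·N_γ·s_γ = 0.5 × 12.284 × 3.8 × 13.9 × 0.93 = 301.7 kPa.
q_ult = 539.88 + 301.7 = 841.59 kPa.
q_net = 841.59 − 42.25 = 799.34 kPa.
q_all(net) = 799.34 / 3 = 266.45 kPa.

q_all(net) ≈ 270 kPa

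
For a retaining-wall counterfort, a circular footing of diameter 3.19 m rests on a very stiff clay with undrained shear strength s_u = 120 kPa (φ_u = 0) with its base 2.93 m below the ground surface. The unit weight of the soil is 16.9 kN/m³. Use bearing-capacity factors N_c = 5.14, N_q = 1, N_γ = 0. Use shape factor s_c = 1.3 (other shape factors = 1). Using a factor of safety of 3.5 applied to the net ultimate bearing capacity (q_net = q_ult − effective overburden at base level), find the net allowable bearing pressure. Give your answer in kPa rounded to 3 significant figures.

Overburden at base level: q = 16.9 × 2.93 = 49.517 kPa.
Cohesion term c·N_c·s_c = 120 × 5.14 × 1.3 = 801.84 kPa; surcharge term q·N_q = 49.517 × 1 = 49.517 kPa.
q_ult = 801.84 + 49.517 = 851.36 kPa.
Net ultimate: q_net = 851.36 − 49.517 = 801.84 kPa.
q_all(net) = 801.84 / 3.5 = 229.1 kPa.

q_all(net) ≈ 229 kPa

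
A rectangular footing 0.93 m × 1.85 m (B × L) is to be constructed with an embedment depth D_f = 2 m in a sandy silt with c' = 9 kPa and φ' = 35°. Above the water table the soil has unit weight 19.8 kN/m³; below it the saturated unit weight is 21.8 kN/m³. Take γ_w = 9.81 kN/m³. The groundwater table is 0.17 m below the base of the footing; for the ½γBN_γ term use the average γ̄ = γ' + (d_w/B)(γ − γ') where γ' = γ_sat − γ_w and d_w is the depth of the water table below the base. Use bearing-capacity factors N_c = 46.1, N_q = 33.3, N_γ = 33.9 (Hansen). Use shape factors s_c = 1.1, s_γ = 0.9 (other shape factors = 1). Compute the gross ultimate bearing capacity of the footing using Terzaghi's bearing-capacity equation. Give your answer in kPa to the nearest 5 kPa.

q_ult ≈ 1965 kPa

q = γ·D_f = 19.8 × 2 = 39.6 kPa.
γ' = 11.99 kN/m³; averaging over the depth B below the base, γ̄ = γ' + (d_w/B)(γ − γ') = 13.418 kN/m³.
c·N_c·s_c = 9 × 46.1 × 1.1 = 456.39 kPa
q·N_q = 39.6 × 33.3 = 1318.7 kPa
0.5·γ·B·N_γ·s_γ = 0.5 × 13.418 × 0.93 × 33.9 × 0.9 = 190.36 kPa
q_ult = 456.39 + 1318.7 + 190.36 = 1965.4 kPa.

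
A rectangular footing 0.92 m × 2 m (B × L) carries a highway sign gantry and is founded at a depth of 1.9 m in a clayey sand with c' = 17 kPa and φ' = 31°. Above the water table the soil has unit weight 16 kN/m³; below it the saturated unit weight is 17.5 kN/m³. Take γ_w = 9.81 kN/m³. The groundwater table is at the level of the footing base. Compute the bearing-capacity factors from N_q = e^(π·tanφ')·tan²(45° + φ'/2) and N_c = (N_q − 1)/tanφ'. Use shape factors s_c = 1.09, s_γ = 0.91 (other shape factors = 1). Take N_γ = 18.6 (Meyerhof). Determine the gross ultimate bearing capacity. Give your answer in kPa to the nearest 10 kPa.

q_ult ≈ 1290 kPa

tan31° = 0.6009, so N_q = e^(π×0.6009)·tan²(60.5°) = 6.604 × 3.124 = 20.63.
N_c = (20.63 − 1)/tan31° = 32.67.
q = γ·D_f = 16 × 1.9 = 30.4 kPa.
For the ½γBN_γ term take γ' = 17.5 − 9.81 = 7.69 kN/m³ (soil below base is submerged).
c·N_c·s_c = 17 × 32.671 × 1.09 = 605.4 kPa
q·N_q = 30.4 × 20.631 = 627.18 kPa
0.5·γ·B·N_γ·s_γ = 0.5 × 7.69 × 0.92 × 18.6 × 0.91 = 59.874 kPa
q_ult = 605.4 + 627.18 + 59.874 = 1292.4 kPa.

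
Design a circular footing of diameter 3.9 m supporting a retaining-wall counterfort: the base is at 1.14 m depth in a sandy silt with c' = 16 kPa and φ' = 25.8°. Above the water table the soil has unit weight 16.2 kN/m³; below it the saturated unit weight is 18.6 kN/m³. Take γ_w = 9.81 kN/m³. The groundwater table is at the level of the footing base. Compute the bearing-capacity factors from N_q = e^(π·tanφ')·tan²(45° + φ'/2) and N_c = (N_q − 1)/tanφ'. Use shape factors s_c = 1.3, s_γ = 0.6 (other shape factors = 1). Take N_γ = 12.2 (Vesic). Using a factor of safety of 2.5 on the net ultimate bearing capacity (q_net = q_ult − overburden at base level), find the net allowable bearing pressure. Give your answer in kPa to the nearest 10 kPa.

q_all(net) ≈ 310 kPa

N_q = e^(π·tan25.8°)·tan²(57.9°) = 11.6; N_c = (N_q − 1)/tanφ' = 21.94.
q = γ·D_f = 16.2 × 1.14 = 18.468 kPa.
For the ½γBN_γ term take γ' = 18.6 − 9.81 = 8.79 kN/m³ (soil below base is submerged).
c·N_c·s_c = 16 × 21.936 × 1.3 = 456.27 kPa
q·N_q = 18.468 × 11.604 = 214.31 kPa
0.5·γ·B·N_γ·s_γ = 0.5 × 8.79 × 3.9 × 12.2 × 0.6 = 125.47 kPa
q_ult = 456.27 + 214.31 + 125.47 = 796.04 kPa.
q_net = 796.04 − 18.468 = 777.57 kPa.
q_all(net) = 777.57 / 2.5 = 311.03 kPa.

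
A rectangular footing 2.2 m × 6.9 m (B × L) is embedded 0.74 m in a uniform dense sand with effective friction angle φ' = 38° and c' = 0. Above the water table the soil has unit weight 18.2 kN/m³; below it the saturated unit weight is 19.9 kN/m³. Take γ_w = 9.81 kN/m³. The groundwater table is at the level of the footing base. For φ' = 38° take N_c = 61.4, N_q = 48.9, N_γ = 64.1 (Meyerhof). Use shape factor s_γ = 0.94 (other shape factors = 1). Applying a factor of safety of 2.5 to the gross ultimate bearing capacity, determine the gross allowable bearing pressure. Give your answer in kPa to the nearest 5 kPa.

q_all ≈ 530 kPa

Overburden at base level: q = 18.2 × 0.74 = 13.468 kPa.
Below the base the soil is submerged, so the ½γBN_γ term uses γ' = 19.9 − 9.81 = 10.09 kN/m³.
Surcharge term q·N_q = 13.468 × 48.9 = 658.59 kPa; self-weight term 0.5·γ·B·N_γ·s_γ = 0.5 × 10.09 × 2.2 × 64.1 × 0.94 = 668.76 kPa.
q_ult = 658.59 + 668.76 = 1327.3 kPa.
q_all = q_ult / FS = 1327.3 / 2.5 = 530.94 kPa.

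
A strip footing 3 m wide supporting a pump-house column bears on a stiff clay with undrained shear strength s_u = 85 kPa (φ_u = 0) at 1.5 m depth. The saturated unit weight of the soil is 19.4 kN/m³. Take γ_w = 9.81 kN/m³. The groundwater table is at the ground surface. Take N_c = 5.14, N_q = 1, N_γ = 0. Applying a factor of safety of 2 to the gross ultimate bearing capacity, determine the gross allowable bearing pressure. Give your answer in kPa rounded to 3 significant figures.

Water table at ground surface, so effective unit weight γ' = 19.4 − 9.81 = 9.59 kN/m³ is used throughout; overburden q = 9.59 × 1.5 = 14.385 kPa.
Cohesion term c·N_c = 85 × 5.14 = 436.9 kPa; surcharge term q·N_q = 14.385 × 1 = 14.385 kPa.
q_ult = 436.9 + 14.385 = 451.28 kPa.
q_all = q_ult / FS = 451.28 / 2 = 225.64 kPa.

q_all ≈ 226 kPa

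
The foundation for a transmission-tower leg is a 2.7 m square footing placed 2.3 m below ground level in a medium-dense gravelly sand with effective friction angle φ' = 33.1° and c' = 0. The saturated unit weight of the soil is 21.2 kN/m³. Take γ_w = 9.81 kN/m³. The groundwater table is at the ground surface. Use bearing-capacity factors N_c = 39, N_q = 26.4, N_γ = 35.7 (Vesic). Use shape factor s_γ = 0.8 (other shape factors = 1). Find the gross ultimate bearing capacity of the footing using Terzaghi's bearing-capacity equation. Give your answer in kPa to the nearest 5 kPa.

Water table at ground surface, so effective unit weight γ' = 21.2 − 9.81 = 11.39 kN/m³ is used throughout; overburden q = 11.39 × 2.3 = 26.197 kPa; the same γ' applies in the ½γBN_γ term.
Surcharge term q·N_q = 26.197 × 26.4 = 691.6 kPa; self-weight term 0.5·γ·B·N_γ·s_γ = 0.5 × 11.39 × 2.7 × 35.7 × 0.8 = 439.15 kPa.
q_ult = 691.6 + 439.15 = 1130.8 kPa.

q_ult ≈ 1130 kPa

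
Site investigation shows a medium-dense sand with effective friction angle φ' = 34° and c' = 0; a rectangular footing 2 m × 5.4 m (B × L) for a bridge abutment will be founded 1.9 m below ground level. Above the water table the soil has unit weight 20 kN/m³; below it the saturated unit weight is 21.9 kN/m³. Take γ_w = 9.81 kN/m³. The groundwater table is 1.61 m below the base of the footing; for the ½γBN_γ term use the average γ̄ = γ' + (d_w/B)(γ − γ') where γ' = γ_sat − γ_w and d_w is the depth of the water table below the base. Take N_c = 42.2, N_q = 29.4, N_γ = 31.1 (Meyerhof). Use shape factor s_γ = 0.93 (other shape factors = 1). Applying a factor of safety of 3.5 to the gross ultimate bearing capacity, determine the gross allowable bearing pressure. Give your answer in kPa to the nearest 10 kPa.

Overburden at base level: q = 20 × 1.9 = 38 kPa.
The water table is 1.61 m below the base (< B = 2 m), so the ½γBN_γ term uses γ̄ = γ' + (d_w/B)(γ − γ') = 12.09 + (1.61/2)(20 − 12.09) = 18.458 kN/m³.
Surcharge term q·N_q = 38 × 29.4 = 1117.2 kPa; self-weight term 0.5·γ·B·N_γ·s_γ = 0.5 × 18.458 × 2 × 31.1 × 0.93 = 533.85 kPa.
q_ult = 1117.2 + 533.85 = 1651 kPa.
q_all = q_ult / FS = 1651 / 3.5 = 471.73 kPa.

q_all ≈ 470 kPa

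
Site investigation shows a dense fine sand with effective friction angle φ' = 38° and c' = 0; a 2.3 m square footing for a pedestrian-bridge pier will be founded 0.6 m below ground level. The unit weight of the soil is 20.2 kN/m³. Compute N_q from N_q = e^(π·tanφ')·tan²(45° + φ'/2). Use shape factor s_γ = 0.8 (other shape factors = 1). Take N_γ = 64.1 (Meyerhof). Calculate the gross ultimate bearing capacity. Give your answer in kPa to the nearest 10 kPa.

tan38° = 0.7813, so N_q = e^(π×0.7813)·tan²(64°) = 11.64 × 4.204 = 48.93.
q = γ·D_f = 20.2 × 0.6 = 12.12 kPa.
q·N_q = 12.12 × 48.933 = 593.07 kPa
0.5·γ·B·N_γ·s_γ = 0.5 × 20.2 × 2.3 × 64.1 × 0.8 = 1191.2 kPa
q_ult = 593.07 + 1191.2 = 1784.3 kPa.

q_ult ≈ 1780 kPa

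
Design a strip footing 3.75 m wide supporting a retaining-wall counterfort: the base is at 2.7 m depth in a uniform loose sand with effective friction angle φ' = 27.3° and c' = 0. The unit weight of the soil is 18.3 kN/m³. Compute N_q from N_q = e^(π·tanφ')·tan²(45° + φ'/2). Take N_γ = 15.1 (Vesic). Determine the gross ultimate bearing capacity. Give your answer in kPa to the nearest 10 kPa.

tan27.3° = 0.5161, so N_q = e^(π×0.5161)·tan²(58.65°) = 5.061 × 2.694 = 13.64.
q = γ·D_f = 18.3 × 2.7 = 49.41 kPa.
q·N_q = 49.41 × 13.636 = 673.74 kPa
0.5·γ·B·N_γ = 0.5 × 18.3 × 3.75 × 15.1 = 518.12 kPa
q_ult = 673.74 + 518.12 = 1191.9 kPa.

q_ult ≈ 1190 kPa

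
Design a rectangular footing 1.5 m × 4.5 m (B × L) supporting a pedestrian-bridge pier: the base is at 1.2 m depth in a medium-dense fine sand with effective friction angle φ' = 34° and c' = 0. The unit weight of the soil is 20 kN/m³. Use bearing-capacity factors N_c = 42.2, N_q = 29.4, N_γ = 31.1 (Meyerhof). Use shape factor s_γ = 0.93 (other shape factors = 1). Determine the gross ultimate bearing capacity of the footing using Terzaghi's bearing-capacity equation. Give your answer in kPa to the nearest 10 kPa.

q = γ·D_f = 20 × 1.2 = 24 kPa.
q·N_q = 24 × 29.4 = 705.6 kPa
0.5·γ·B·N_γ·s_γ = 0.5 × 20 × 1.5 × 31.1 × 0.93 = 433.85 kPa
q_ult = 705.6 + 433.85 = 1139.4 kPa.

q_ult ≈ 1140 kPa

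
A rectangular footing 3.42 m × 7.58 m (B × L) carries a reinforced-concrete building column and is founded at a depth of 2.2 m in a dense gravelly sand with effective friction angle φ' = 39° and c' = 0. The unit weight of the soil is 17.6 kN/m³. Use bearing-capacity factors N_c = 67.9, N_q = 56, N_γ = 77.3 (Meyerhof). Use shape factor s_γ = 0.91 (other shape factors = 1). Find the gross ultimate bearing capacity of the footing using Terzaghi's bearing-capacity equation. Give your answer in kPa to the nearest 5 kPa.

Overburden at base level: q = 17.6 × 2.2 = 38.72 kPa.
Surcharge term q·N_q = 38.72 × 56 = 2168.3 kPa; self-weight term 0.5·γ·B·N_γ·s_γ = 0.5 × 17.6 × 3.42 × 77.3 × 0.91 = 2117 kPa.
q_ult = 2168.3 + 2117 = 4285.4 kPa.

q_ult ≈ 4285 kPa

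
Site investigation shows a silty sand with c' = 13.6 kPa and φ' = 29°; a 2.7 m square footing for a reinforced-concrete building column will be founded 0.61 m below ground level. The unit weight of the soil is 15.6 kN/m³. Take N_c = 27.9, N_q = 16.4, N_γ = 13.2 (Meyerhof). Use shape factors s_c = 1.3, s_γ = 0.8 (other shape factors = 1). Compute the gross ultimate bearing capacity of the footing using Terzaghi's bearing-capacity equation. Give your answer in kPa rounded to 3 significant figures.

Overburden at base level: q = 15.6 × 0.61 = 9.516 kPa.
Cohesion term c·N_c·s_c = 13.6 × 27.9 × 1.3 = 493.27 kPa; surcharge term q·N_q = 9.516 × 16.4 = 156.06 kPa; self-weight term 0.5·γ·B·N_γ·s_γ = 0.5 × 15.6 × 2.7 × 13.2 × 0.8 = 222.39 kPa.
q_ult = 493.27 + 156.06 + 222.39 = 871.73 kPa.

q_ult ≈ 872 kPa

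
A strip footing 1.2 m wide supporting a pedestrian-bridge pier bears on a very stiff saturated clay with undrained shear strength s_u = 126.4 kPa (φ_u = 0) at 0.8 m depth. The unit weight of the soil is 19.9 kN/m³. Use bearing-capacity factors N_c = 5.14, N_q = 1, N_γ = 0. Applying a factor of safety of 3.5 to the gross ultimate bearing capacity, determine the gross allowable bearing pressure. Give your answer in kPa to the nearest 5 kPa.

q_all ≈ 190 kPa

q = γ·D_f = 19.9 × 0.8 = 15.92 kPa.
c·N_c = 126.4 × 5.14 = 649.7 kPa
q·N_q = 15.92 × 1 = 15.92 kPa
q_ult = 649.7 + 15.92 = 665.62 kPa.
q_all = q_ult / FS = 665.62 / 3.5 = 190.18 kPa.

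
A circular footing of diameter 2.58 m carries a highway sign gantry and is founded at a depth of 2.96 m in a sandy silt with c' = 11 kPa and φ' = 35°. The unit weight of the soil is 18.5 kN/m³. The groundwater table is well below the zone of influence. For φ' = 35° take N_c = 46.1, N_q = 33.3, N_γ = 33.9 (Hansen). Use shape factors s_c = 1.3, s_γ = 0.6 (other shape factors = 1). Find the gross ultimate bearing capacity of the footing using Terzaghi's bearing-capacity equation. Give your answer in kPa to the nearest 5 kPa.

q_ult ≈ 2970 kPa

q = γ·D_f = 18.5 × 2.96 = 54.76 kPa.
c·N_c·s_c = 11 × 46.1 × 1.3 = 659.23 kPa
q·N_q = 54.76 × 33.3 = 1823.5 kPa
0.5·γ·B·N_γ·s_γ = 0.5 × 18.5 × 2.58 × 33.9 × 0.6 = 485.41 kPa
q_ult = 659.23 + 1823.5 + 485.41 = 2968.2 kPa.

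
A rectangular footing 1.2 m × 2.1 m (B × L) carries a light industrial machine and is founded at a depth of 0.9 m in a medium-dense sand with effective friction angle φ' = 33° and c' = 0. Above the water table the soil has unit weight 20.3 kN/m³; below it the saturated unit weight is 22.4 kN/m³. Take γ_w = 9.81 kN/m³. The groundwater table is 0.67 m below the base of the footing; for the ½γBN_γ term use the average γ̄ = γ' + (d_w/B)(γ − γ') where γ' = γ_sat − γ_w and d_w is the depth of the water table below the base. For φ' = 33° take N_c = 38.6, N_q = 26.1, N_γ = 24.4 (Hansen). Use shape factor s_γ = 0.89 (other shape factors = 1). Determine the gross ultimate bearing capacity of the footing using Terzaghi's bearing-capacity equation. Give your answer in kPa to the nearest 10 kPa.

q_ult ≈ 700 kPa

Overburden at base level: q = 20.3 × 0.9 = 18.27 kPa.
The water table is 0.67 m below the base (< B = 1.2 m), so the ½γBN_γ term uses γ̄ = γ' + (d_w/B)(γ − γ') = 12.59 + (0.67/1.2)(20.3 − 12.59) = 16.895 kN/m³.
Surcharge term q·N_q = 18.27 × 26.1 = 476.85 kPa; self-weight term 0.5·γ·B·N_γ·s_γ = 0.5 × 16.895 × 1.2 × 24.4 × 0.89 = 220.13 kPa.
q_ult = 476.85 + 220.13 = 696.98 kPa.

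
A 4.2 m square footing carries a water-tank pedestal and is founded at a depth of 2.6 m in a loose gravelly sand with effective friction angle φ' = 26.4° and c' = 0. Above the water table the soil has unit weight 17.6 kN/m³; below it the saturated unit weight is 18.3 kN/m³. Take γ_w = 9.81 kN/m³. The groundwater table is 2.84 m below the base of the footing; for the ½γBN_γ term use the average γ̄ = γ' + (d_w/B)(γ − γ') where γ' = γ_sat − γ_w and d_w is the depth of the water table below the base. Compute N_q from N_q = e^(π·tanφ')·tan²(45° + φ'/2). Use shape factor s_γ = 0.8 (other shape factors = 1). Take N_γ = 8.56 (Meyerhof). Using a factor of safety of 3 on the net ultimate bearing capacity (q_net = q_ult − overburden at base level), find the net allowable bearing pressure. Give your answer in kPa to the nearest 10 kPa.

N_q = e^(π·tan26.4°)·tan²(58.2°) = 12.37.
q = γ·D_f = 17.6 × 2.6 = 45.76 kPa.
γ' = 8.49 kN/m³; averaging over the depth B below the base, γ̄ = γ' + (d_w/B)(γ − γ') = 14.65 kN/m³.
q·N_q = 45.76 × 12.373 = 566.17 kPa
0.5·γ·B·N_γ·s_γ = 0.5 × 14.65 × 4.2 × 8.56 × 0.8 = 210.68 kPa
q_ult = 566.17 + 210.68 = 776.85 kPa.
q_net = 776.85 − 45.76 = 731.09 kPa.
q_all(net) = 731.09 / 3 = 243.7 kPa.

q_all(net) ≈ 240 kPa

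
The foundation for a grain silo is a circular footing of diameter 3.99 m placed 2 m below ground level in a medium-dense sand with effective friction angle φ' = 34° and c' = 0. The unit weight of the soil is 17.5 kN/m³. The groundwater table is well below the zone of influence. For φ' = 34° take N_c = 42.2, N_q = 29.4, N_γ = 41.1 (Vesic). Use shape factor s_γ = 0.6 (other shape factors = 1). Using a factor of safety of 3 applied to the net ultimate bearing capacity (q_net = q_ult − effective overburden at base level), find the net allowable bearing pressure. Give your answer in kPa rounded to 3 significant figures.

q = γ·D_f = 17.5 × 2 = 35 kPa.
q·N_q = 35 × 29.4 = 1029 kPa
0.5·γ·B·N_γ·s_γ = 0.5 × 17.5 × 3.99 × 41.1 × 0.6 = 860.94 kPa
q_ult = 1029 + 860.94 = 1889.9 kPa.
Net ultimate: q_net = 1889.9 − 35 = 1854.9 kPa.
q_all(net) = 1854.9 / 3 = 618.31 kPa.

q_all(net) ≈ 618 kPa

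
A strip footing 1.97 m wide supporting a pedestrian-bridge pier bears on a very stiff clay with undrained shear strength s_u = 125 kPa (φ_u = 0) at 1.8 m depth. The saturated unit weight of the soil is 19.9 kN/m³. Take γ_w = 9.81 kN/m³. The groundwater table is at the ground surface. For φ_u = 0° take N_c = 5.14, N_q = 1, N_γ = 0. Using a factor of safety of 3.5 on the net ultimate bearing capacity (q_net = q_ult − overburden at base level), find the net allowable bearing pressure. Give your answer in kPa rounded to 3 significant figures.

q_all(net) ≈ 184 kPa

With the water table at the surface the whole profile is submerged: γ' = 19.9 − 9.81 = 10.09 kN/m³, so q = γ'·D_f = 18.162 kPa.
q_ult = c·N_c + q·N_q
     = 125 × 5.14 + 18.162 × 1
     = 642.5 + 18.162 = 660.66 kPa.
q_net = 660.66 − 18.162 = 642.5 kPa.
q_all(net) = 642.5 / 3.5 = 183.57 kPa.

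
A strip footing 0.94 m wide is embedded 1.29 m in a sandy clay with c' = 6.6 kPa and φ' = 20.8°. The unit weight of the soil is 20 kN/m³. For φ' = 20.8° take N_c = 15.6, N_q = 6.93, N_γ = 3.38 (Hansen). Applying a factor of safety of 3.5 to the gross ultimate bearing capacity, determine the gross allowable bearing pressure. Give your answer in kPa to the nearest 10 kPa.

q_all ≈ 90 kPa

Effective surcharge at the founding depth q = γ·D_f = 20 × 1.29 = 25.8 kPa.
q_ult = c·N_c + q·N_q + 0.5·γ·B·N_γ
     = 6.6 × 15.6 + 25.8 × 6.93 + 0.5 × 20 × 0.94 × 3.38
     = 102.96 + 178.79 + 31.772 = 313.53 kPa.
q_all = q_ult / FS = 313.53 / 3.5 = 89.579 kPa.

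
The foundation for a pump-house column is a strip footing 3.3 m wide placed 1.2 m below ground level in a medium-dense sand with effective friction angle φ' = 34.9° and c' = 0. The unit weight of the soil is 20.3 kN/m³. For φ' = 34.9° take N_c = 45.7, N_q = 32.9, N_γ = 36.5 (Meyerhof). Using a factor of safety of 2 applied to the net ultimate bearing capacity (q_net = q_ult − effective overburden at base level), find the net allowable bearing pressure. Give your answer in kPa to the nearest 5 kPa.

q_all(net) ≈ 1000 kPa

Overburden at base level: q = 20.3 × 1.2 = 24.36 kPa.
Surcharge term q·N_q = 24.36 × 32.9 = 801.44 kPa; self-weight term 0.5·γ·B·N_γ = 0.5 × 20.3 × 3.3 × 36.5 = 1222.6 kPa.
q_ult = 801.44 + 1222.6 = 2024 kPa.
Net ultimate: q_net = 2024 − 24.36 = 1999.7 kPa.
q_all(net) = 1999.7 / 2 = 999.83 kPa.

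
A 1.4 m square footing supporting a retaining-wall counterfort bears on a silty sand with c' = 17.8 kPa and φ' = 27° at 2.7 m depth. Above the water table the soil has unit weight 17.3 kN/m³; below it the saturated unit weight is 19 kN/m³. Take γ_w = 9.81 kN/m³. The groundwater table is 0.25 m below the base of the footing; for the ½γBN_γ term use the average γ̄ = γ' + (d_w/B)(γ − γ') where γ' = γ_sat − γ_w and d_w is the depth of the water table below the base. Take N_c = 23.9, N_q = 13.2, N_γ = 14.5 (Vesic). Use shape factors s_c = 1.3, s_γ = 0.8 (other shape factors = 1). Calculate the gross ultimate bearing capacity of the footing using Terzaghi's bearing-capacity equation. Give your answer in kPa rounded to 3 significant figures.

q = γ·D_f = 17.3 × 2.7 = 46.71 kPa.
γ' = 9.19 kN/m³; averaging over the depth B below the base, γ̄ = γ' + (d_w/B)(γ − γ') = 10.638 kN/m³.
c·N_c·s_c = 17.8 × 23.9 × 1.3 = 553.05 kPa
q·N_q = 46.71 × 13.2 = 616.57 kPa
0.5·γ·B·N_γ·s_γ = 0.5 × 10.638 × 1.4 × 14.5 × 0.8 = 86.382 kPa
q_ult = 553.05 + 616.57 + 86.382 = 1256 kPa.

q_ult ≈ 1260 kPa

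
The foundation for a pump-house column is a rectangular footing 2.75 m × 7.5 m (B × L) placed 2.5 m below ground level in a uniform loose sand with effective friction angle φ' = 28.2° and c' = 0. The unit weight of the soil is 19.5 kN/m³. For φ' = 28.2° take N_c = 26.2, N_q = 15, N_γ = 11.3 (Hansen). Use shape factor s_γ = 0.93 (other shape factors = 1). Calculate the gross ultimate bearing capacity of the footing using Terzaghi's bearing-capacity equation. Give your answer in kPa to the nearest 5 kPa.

q_ult ≈ 1015 kPa

Overburden at base level: q = 19.5 × 2.5 = 48.75 kPa.
Surcharge term q·N_q = 48.75 × 15 = 731.25 kPa; self-weight term 0.5·γ·B·N_γ·s_γ = 0.5 × 19.5 × 2.75 × 11.3 × 0.93 = 281.77 kPa.
q_ult = 731.25 + 281.77 = 1013 kPa.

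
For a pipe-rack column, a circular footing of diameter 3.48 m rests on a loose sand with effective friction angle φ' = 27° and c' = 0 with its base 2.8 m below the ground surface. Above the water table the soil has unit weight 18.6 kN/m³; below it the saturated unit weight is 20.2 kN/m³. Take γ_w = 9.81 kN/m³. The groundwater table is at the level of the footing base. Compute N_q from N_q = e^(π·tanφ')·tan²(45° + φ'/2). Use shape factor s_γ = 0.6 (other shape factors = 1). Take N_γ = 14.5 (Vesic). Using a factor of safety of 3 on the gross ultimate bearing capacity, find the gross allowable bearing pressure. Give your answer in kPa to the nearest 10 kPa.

q_all ≈ 280 kPa

N_q = e^(π·tan27°)·tan²(58.5°) = 13.2.
q = γ·D_f = 18.6 × 2.8 = 52.08 kPa.
For the ½γBN_γ term take γ' = 20.2 − 9.81 = 10.39 kN/m³ (soil below base is submerged).
q·N_q = 52.08 × 13.199 = 687.41 kPa
0.5·γ·B·N_γ·s_γ = 0.5 × 10.39 × 3.48 × 14.5 × 0.6 = 157.28 kPa
q_ult = 687.41 + 157.28 = 844.7 kPa.
q_all = 844.7 / 3 = 281.57 kPa.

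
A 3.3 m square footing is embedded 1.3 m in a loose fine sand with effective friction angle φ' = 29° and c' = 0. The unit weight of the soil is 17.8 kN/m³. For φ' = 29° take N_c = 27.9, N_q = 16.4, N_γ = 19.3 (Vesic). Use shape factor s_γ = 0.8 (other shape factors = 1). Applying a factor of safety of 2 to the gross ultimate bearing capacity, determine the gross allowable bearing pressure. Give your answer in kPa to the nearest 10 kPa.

q_all ≈ 420 kPa

Overburden at base level: q = 17.8 × 1.3 = 23.14 kPa.
Surcharge term q·N_q = 23.14 × 16.4 = 379.5 kPa; self-weight term 0.5·γ·B·N_γ·s_γ = 0.5 × 17.8 × 3.3 × 19.3 × 0.8 = 453.47 kPa.
q_ult = 379.5 + 453.47 = 832.97 kPa.
q_all = q_ult / FS = 832.97 / 2 = 416.48 kPa.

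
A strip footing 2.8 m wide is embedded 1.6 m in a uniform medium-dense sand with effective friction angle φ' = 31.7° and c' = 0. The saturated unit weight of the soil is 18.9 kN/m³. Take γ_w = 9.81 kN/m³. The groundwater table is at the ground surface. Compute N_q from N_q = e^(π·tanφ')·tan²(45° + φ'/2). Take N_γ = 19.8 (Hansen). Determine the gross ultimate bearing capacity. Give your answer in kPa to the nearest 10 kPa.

q_ult ≈ 580 kPa

tan31.7° = 0.6176, so N_q = e^(π×0.6176)·tan²(60.85°) = 6.961 × 3.215 = 22.38.
Water table at ground surface, so effective unit weight γ' = 18.9 − 9.81 = 9.09 kN/m³ is used throughout; overburden q = 9.09 × 1.6 = 14.544 kPa; the same γ' applies in the ½γBN_γ term.
Surcharge term q·N_q = 14.544 × 22.377 = 325.45 kPa; self-weight term 0.5·γ·B·N_γ = 0.5 × 9.09 × 2.8 × 19.8 = 251.97 kPa.
q_ult = 325.45 + 251.97 = 577.42 kPa.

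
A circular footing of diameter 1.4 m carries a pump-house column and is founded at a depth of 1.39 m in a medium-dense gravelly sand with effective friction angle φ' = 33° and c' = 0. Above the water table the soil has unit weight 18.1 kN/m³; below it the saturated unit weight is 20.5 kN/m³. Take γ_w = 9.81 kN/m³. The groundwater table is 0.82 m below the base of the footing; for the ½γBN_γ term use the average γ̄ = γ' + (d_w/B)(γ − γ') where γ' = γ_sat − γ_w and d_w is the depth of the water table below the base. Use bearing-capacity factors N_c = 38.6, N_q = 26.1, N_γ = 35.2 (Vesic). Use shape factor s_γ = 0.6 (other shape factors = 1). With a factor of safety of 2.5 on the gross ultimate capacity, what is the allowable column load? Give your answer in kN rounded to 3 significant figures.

P_all ≈ 541 kN

Effective surcharge at the founding depth q = γ·D_f = 18.1 × 1.39 = 25.159 kPa.
With d_w = 0.82 m < B, γ̄ = 10.69 + (0.82/1.4) × (18.1 − 10.69) = 15.03 kN/m³.
q_ult = q·N_q + 0.5·γ·B·N_γ·s_γ
     = 25.159 × 26.1 + 0.5 × 15.03 × 1.4 × 35.2 × 0.6
     = 656.65 + 222.21 = 878.86 kPa.
Gross allowable pressure q_all = 878.86 / 2.5 = 351.54 kPa.
Footing area = 1.5394 m², so allowable column load = 351.54 × 1.5394 = 541.16 kN.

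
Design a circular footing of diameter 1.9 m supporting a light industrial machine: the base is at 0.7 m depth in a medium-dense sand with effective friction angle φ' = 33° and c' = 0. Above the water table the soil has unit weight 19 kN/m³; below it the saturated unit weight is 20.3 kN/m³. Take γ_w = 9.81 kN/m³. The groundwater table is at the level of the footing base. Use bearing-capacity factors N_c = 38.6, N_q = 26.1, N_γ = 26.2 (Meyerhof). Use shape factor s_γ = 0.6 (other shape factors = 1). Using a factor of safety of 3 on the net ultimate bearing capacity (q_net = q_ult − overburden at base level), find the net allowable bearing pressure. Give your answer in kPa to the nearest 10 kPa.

q = γ·D_f = 19 × 0.7 = 13.3 kPa.
For the ½γBN_γ term take γ' = 20.3 − 9.81 = 10.49 kN/m³ (soil below base is submerged).
q·N_q = 13.3 × 26.1 = 347.13 kPa
0.5·γ·B·N_γ·s_γ = 0.5 × 10.49 × 1.9 × 26.2 × 0.6 = 156.66 kPa
q_ult = 347.13 + 156.66 = 503.79 kPa.
q_net = 503.79 − 13.3 = 490.49 kPa.
q_all(net) = 490.49 / 3 = 163.5 kPa.

q_all(net) ≈ 160 kPa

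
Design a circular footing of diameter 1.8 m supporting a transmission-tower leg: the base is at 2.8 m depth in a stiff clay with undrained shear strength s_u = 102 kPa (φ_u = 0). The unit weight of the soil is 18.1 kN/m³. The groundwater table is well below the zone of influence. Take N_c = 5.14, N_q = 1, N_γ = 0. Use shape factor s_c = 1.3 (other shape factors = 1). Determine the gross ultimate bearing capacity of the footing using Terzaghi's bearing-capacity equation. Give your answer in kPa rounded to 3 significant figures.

q = γ·D_f = 18.1 × 2.8 = 50.68 kPa.
c·N_c·s_c = 102 × 5.14 × 1.3 = 681.56 kPa
q·N_q = 50.68 × 1 = 50.68 kPa
q_ult = 681.56 + 50.68 = 732.24 kPa.

q_ult ≈ 732 kPa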